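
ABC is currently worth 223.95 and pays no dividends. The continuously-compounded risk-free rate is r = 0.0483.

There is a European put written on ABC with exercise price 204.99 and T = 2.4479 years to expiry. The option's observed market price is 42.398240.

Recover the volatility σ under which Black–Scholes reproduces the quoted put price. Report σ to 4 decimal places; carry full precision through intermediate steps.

sigma = 0.4955

At σ = 0.4955 the Black–Scholes value reproduces the quote:
σ√T = 0.4955·√2.4479 = 0.775248
d₁ = (ln(S/K) + (r+σ²/2)T) / (σ√T) = (ln(223.95/204.99) + (0.0483+0.4955²/2)·2.4479) / 0.775248 = (0.088462 + 0.418738) / 0.775248 = 0.654242
d₂ = d₁ − σ√T = 0.654242 − 0.775248 = -0.121006
e^{−rT} = 0.888489
N(−d₁) = 0.256478,  N(−d₂) = 0.548157
V = K·e^{−rT}·N(−d₂) − S·N(−d₁) = 99.836471 − 57.438230 = 42.398240 (equal to the quote); since ∂V/∂σ > 0 for all σ, the implied volatility is unique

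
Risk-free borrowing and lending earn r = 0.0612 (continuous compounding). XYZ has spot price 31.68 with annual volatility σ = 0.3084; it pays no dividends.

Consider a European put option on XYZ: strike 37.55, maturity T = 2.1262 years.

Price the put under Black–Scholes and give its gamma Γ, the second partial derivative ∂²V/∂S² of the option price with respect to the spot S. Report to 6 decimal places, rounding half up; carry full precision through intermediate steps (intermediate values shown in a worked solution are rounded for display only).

price = 6.416928
Γ = 0.027745

σ√T = 0.3084·√2.1262 = 0.449693
d₁ = (ln(S/K) + (r+σ²/2)T) / (σ√T) = (ln(31.68/37.55) + (0.0612+0.3084²/2)·2.1262) / 0.449693 = (-0.169988 + 0.231235) / 0.449693 = 0.136199
d₂ = d₁ − σ√T = 0.136199 − 0.449693 = -0.313495
e^{−rT} = 0.877987
N(−d₁) = 0.445832,  N(−d₂) = 0.623048
Put price V = K·e^{−rT}·N(−d₂) − S·N(−d₁) = 20.540888 − 14.123960 = 6.416928
φ(d₁) = (1/√(2π))·e^{−d₁²/2} = 0.395259
Γ = φ(d₁) / (S·σ·√T) = 0.027745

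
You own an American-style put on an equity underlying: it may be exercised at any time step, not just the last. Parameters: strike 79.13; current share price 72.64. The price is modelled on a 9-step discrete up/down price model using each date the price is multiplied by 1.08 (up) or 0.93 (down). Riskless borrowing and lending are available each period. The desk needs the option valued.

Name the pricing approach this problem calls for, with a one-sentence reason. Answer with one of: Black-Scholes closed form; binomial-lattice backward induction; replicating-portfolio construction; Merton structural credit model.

framework: binomial-lattice backward induction

Key observation: with exercise allowed before expiry on a discrete up/down model (9 steps from spot 72.64), the strike-79.13 put's value must be rolled back through the tree testing early exercise at each node.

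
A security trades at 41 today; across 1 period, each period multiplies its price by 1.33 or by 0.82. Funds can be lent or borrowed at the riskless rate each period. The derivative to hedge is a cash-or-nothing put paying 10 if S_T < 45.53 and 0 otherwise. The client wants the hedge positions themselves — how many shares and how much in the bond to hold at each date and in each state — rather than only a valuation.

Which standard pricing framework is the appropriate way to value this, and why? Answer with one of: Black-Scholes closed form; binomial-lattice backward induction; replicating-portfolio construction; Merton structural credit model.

framework: replicating-portfolio construction

Key observation: since the answer must list Δ and B at each node of the 1.33/0.82 lattice on 41, the replicating-portfolio method — solving the two-state system at every node — is the one that applies.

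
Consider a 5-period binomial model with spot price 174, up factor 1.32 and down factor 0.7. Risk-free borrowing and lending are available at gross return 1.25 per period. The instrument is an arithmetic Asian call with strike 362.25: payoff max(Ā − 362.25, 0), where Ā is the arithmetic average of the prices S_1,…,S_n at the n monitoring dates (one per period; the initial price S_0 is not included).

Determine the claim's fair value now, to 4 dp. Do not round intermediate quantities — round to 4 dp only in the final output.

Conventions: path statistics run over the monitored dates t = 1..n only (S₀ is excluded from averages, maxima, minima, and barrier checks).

With p* = (R−d)/(u−d) = 0.8871, sum probability × payoff across the paths and divide by R^5.
Enumerate all 2^5 = 32 price paths (U = up ×1.32, D = down ×0.7); each path with k up-moves has probability p*^k·(1−p*)^(5−k).
DDDDD: Ā=67.5527, payoff=0.0000, prob=0.000018
UDDDD: Ā=127.3851, payoff=0.0000, prob=0.000144
DUDDD: Ā=105.8091, payoff=0.0000, prob=0.000144
UUDDD: Ā=199.5258, payoff=0.0000, prob=0.001133
DDUDD: Ā=90.7059, payoff=0.0000, prob=0.000144
UDUDD: Ā=171.0455, payoff=0.0000, prob=0.001133
DUUDD: Ā=149.4695, payoff=0.0000, prob=0.001133
UUUDD: Ā=281.8567, payoff=0.0000, prob=0.008899
DDDUD: Ā=80.1337, payoff=0.0000, prob=0.000144
UDDUD: Ā=151.1092, payoff=0.0000, prob=0.001133
DUDUD: Ā=129.5332, payoff=0.0000, prob=0.001133
UUDUD: Ā=244.2627, payoff=0.0000, prob=0.008899
DDUUD: Ā=114.4300, payoff=0.0000, prob=0.001133
UDUUD: Ā=215.7823, payoff=0.0000, prob=0.008899
DUUUD: Ā=194.2063, payoff=0.0000, prob=0.008899
UUUUD: Ā=366.2177, payoff=3.9677, prob=0.069918
DDDDU: Ā=72.7331, payoff=0.0000, prob=0.000144
UDDDU: Ā=137.1539, payoff=0.0000, prob=0.001133
DUDDU: Ā=115.5779, payoff=0.0000, prob=0.001133
UUDDU: Ā=217.9468, payoff=0.0000, prob=0.008899
DDUDU: Ā=100.4747, payoff=0.0000, prob=0.001133
UDUDU: Ā=189.4665, payoff=0.0000, prob=0.008899
DUUDU: Ā=167.8905, payoff=0.0000, prob=0.008899
UUUDU: Ā=316.5936, payoff=0.0000, prob=0.069918
DDDUU: Ā=89.9024, payoff=0.0000, prob=0.001133
UDDUU: Ā=169.5303, payoff=0.0000, prob=0.008899
DUDUU: Ā=147.9543, payoff=0.0000, prob=0.008899
UUDUU: Ā=278.9995, payoff=0.0000, prob=0.069918
DDUUU: Ā=132.8511, payoff=0.0000, prob=0.008899
UDUUU: Ā=250.5192, payoff=0.0000, prob=0.069918
DUUUU: Ā=228.9432, payoff=0.0000, prob=0.069918
UUUUU: Ā=431.7215, payoff=69.4715, prob=0.549357
Price = Σ prob·payoff / R^5 = 38.442092 / 3.051758 = 12.5967

price = 12.5967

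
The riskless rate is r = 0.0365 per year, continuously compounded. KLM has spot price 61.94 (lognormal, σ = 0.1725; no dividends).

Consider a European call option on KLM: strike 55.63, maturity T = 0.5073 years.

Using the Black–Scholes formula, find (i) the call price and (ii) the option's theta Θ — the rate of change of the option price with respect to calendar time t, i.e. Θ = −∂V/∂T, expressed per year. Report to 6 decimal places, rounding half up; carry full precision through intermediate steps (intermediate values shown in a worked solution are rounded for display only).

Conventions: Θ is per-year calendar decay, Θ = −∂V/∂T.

price = 7.897218
Θ = -3.317293

σ√T = 0.1725·√0.5073 = 0.122863
d₁ = (ln(S/K) + (r+σ²/2)T) / (σ√T) = (ln(61.94/55.63) + (0.0365+0.1725²/2)·0.5073) / 0.122863 = (0.107444 + 0.026064) / 0.122863 = 1.086638
d₂ = d₁ − σ√T = 1.086638 − 0.122863 = 0.963774
e^{−rT} = 0.981654
N(d₁) = 0.861401,  N(d₂) = 0.832420
Call price V = S·N(d₁) − K·e^{−rT}·N(d₂) = 53.355208 − 45.457989 = 7.897218
φ(d₁) = (1/√(2π))·e^{−d₁²/2} = 0.221058
Θ = −S·φ(d₁)·σ/(2√T) − r·K·e^{−rT}·N(d₂) = −1.658077 − 1.659217 = -3.317293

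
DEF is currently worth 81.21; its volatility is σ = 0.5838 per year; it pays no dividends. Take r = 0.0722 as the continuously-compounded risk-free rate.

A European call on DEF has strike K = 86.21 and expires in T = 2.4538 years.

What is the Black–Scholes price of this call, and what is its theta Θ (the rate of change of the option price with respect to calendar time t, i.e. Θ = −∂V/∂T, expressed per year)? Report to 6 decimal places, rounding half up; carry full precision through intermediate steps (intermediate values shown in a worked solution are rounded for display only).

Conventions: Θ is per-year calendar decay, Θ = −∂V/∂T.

σ√T = 0.5838·√2.4538 = 0.914500
d₁ = (ln(S/K) + (r+σ²/2)T) / (σ√T) = (ln(81.21/86.21) + (0.0722+0.5838²/2)·2.4538) / 0.914500 = (-0.059748 + 0.595319) / 0.914500 = 0.585644
d₂ = d₁ − σ√T = 0.585644 − 0.914500 = -0.328856
e^{−rT} = 0.837642
N(d₁) = 0.720943,  N(d₂) = 0.371132
Call price V = S·N(d₁) − K·e^{−rT}·N(d₂) = 58.547757 − 26.800630 = 31.747127
φ(d₁) = (1/√(2π))·e^{−d₁²/2} = 0.336073
Θ = −S·φ(d₁)·σ/(2√T) − r·K·e^{−rT}·N(d₂) = −5.085775 − 1.935005 = -7.020780

price = 31.747127
Θ = -7.020780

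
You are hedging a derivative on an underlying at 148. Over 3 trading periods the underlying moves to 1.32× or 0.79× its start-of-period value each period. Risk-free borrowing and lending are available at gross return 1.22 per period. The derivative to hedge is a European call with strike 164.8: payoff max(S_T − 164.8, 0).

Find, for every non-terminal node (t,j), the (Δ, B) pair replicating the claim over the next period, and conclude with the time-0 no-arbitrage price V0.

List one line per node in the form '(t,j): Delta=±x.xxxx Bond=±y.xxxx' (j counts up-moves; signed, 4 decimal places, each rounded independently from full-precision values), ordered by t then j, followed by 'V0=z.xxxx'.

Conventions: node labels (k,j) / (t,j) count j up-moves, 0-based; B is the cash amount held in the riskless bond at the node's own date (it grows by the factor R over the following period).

Risk-neutral probability p* = (R−d)/(u−d) = (1.22−0.79)/(1.32−0.79) = 0.8113.
Expiry values: V(3,0)=0.0000, V(3,1)=0.0000, V(3,2)=38.9214, V(3,3)=175.5953
Node (2,0) S=92.3668: V=(p*·0.0000+(1−p*)·0.0000)/1.22=0.0000; Δ=(0.0000−0.0000)/(121.9242−72.9698)=0.0000; B=V−Δ·S=0.0000
Node (2,1) S=154.3344: V=(p*·38.9214+(1−p*)·0.0000)/1.22=25.8834; Δ=(38.9214−0.0000)/(203.7214−121.9242)=0.4758; B=V−Δ·S=-47.5532
Node (2,2) S=257.8752: V=(p*·175.5953+(1−p*)·38.9214)/1.22=122.7932; Δ=(175.5953−38.9214)/(340.3953−203.7214)=1.0000; B=V−Δ·S=-135.0820
Node (1,0) S=116.9200: V=(p*·25.8834+(1−p*)·0.0000)/1.22=17.2129; Δ=(25.8834−0.0000)/(154.3344−92.3668)=0.4177; B=V−Δ·S=-31.6237
Node (1,1) S=195.3600: V=(p*·122.7932+(1−p*)·25.8834)/1.22=85.6626; Δ=(122.7932−25.8834)/(257.8752−154.3344)=0.9360; B=V−Δ·S=-97.1862
Node (0,0) S=148.0000: V=(p*·85.6626+(1−p*)·17.2129)/1.22=59.6291; Δ=(85.6626−17.2129)/(195.3600−116.9200)=0.8726; B=V−Δ·S=-69.5212
Sanity check at the root: Δ(0,0)·S0 + B(0,0) reproduces V0 = 59.6291.

(0,0): Delta=0.8726 Bond=-69.5212
(1,0): Delta=0.4177 Bond=-31.6237
(1,1): Delta=0.9360 Bond=-97.1862
(2,0): Delta=0.0000 Bond=0.0000
(2,1): Delta=0.4758 Bond=-47.5532
(2,2): Delta=1.0000 Bond=-135.0820
V0=59.6291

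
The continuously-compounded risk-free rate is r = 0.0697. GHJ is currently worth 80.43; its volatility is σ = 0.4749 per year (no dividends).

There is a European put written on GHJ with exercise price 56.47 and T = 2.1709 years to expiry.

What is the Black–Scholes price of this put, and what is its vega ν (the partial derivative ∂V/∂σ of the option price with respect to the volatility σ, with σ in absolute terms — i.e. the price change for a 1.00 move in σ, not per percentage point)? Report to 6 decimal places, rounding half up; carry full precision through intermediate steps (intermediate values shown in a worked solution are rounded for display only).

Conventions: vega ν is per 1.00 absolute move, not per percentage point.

price = 5.814341
ν = 26.626177

σ√T = 0.4749·√2.1709 = 0.699716
d₁ = (ln(S/K) + (r+σ²/2)T) / (σ√T) = (ln(80.43/56.47) + (0.0697+0.4749²/2)·2.1709) / 0.699716 = (0.353678 + 0.396113) / 0.699716 = 1.071564
d₂ = d₁ − σ√T = 1.071564 − 0.699716 = 0.371848
e^{−rT} = 0.859580
N(−d₁) = 0.141958,  N(−d₂) = 0.355003
Put price V = K·e^{−rT}·N(−d₂) − S·N(−d₁) = 17.232018 − 11.417677 = 5.814341
φ(d₁) = (1/√(2π))·e^{−d₁²/2} = 0.224683
ν = S·φ(d₁)·√T = 26.626177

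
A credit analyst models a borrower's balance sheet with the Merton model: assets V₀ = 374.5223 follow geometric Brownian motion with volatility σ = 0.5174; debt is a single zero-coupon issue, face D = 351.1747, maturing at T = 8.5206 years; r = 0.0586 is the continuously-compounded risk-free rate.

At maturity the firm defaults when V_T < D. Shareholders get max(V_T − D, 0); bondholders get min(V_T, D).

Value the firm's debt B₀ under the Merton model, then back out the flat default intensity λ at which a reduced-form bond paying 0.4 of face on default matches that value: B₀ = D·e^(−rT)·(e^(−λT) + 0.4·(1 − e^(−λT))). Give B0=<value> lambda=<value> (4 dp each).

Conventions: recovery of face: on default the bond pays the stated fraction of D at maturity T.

Equity is a call on the firm's assets struck at D = 351.1747:
d₁ = [ln(V₀/D) + (r + σ²/2)T] / (σ√T)
   = [ln(374.5223/351.1747) + (0.0586 + 0.5·0.5174²)·8.5206] / (0.5174·√8.5206)
   = [0.064368 + 1.639801] / 1.510294 = 1.128369
d₂ = d₁ − σ√T = 1.128369 − 1.510294 = -0.381925
N(d₁) = 0.870418,  N(d₂) = 0.351258,  e^(−rT) = 0.606951
E₀ = V₀·N(d₁) − D·e^(−rT)·N(d₂)
   = 374.5223·0.870418 − 351.1747·0.606951·0.351258 = 251.121644
B₀ = V₀ − E₀ = 374.5223 − 251.121644 = 123.400656
e^(−λT) = (B₀·e^(rT)/D − 0.4)/(1 − 0.4) = (123.4007·1.647579/351.1747 − 0.4)/0.6 = 0.29824931
λ = −ln(0.29824931)/8.5206 = 0.141988

B0=123.4007 lambda=0.1420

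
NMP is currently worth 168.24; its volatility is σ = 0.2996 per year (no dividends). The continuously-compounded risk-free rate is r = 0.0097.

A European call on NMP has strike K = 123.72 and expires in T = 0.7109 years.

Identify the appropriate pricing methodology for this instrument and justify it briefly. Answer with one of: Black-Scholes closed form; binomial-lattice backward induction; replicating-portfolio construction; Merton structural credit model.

framework: Black-Scholes closed form

Key observation: a European-exercise option on NMP struck at 123.72 — a GBM underlying with constant parameters — admits an analytic price: the data contain no early exercise, no discrete tree, no debt structure.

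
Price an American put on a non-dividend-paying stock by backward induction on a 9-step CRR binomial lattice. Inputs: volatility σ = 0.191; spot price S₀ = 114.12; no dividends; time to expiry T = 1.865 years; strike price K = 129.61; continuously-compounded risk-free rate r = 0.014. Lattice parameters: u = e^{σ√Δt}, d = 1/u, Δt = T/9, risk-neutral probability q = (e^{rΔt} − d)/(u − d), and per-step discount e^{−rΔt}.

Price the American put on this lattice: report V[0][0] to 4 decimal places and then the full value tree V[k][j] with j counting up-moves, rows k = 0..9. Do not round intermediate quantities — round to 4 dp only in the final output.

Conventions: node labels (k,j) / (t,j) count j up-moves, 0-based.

params: Δt=0.20722 u=1.09084 d=0.91673 q=0.49496 e^(-rΔt)=0.99710
t_9 payoffs: 77.4282 67.5175 55.7244 41.6914 24.9932 5.1235 0.0000 0.0000 0.0000 0.0000
k=8: node(8,0) S=56.9219 payoff=72.6881 vs cont=72.3127 → 72.6881 [stop]  node(8,1) S=67.7329 payoff=61.8771 vs cont=61.5016 → 61.8771 [stop]  node(8,2) S=80.5973 payoff=49.0127 vs cont=48.6372 → 49.0127 [stop]  node(8,3) S=95.9050 payoff=33.7050 vs cont=33.3296 → 33.7050 [stop]  node(8,4) S=114.1200 payoff=15.4900 vs cont=15.1145 → 15.4900 [stop]  node(8,5) S=135.7946 payoff=0.0000 vs cont=2.5801 → 2.5801 [wait]  node(8,6) S=161.5858 payoff=0.0000 vs cont=0.0000 → 0.0000 [wait]  node(8,7) S=192.2754 payoff=0.0000 vs cont=0.0000 → 0.0000 [wait]  node(8,8) S=228.7939 payoff=0.0000 vs cont=0.0000 → 0.0000 [wait]
k=7: node(7,0) S=62.0925 payoff=67.5175 vs cont=67.1420 → 67.5175 [stop]  node(7,1) S=73.8856 payoff=55.7244 vs cont=55.3489 → 55.7244 [stop]  node(7,2) S=87.9186 payoff=41.6914 vs cont=41.3159 → 41.6914 [stop]  node(7,3) S=104.6168 payoff=24.9932 vs cont=24.6177 → 24.9932 [stop]  node(7,4) S=124.4865 payoff=5.1235 vs cont=9.0737 → 9.0737 [wait]  node(7,5) S=148.1299 payoff=0.0000 vs cont=1.2993 → 1.2993 [wait]  node(7,6) S=176.2639 payoff=0.0000 vs cont=0.0000 → 0.0000 [wait]  node(7,7) S=209.7414 payoff=0.0000 vs cont=0.0000 → 0.0000 [wait]
k=6: node(6,0) S=67.7329 payoff=61.8771 vs cont=61.5016 → 61.8771 [stop]  node(6,1) S=80.5973 payoff=49.0127 vs cont=48.6372 → 49.0127 [stop]  node(6,2) S=95.9050 payoff=33.7050 vs cont=33.3296 → 33.7050 [stop]  node(6,3) S=114.1200 payoff=15.4900 vs cont=17.0640 → 17.0640 [wait]  node(6,4) S=135.7946 payoff=0.0000 vs cont=5.2105 → 5.2105 [wait]  node(6,5) S=161.5858 payoff=0.0000 vs cont=0.6543 → 0.6543 [wait]  node(6,6) S=192.2754 payoff=0.0000 vs cont=0.0000 → 0.0000 [wait]
k=5: node(5,0) S=73.8856 payoff=55.7244 vs cont=55.3489 → 55.7244 [stop]  node(5,1) S=87.9186 payoff=41.6914 vs cont=41.3159 → 41.6914 [stop]  node(5,2) S=104.6168 payoff=24.9932 vs cont=25.3946 → 25.3946 [wait]  node(5,3) S=124.4865 payoff=5.1235 vs cont=11.1645 → 11.1645 [wait]  node(5,4) S=148.1299 payoff=0.0000 vs cont=2.9468 → 2.9468 [wait]  node(5,5) S=176.2639 payoff=0.0000 vs cont=0.3295 → 0.3295 [wait]
k=4: node(4,0) S=80.5973 payoff=49.0127 vs cont=48.6372 → 49.0127 [stop]  node(4,1) S=95.9050 payoff=33.7050 vs cont=33.5277 → 33.7050 [stop]  node(4,2) S=114.1200 payoff=15.4900 vs cont=18.2981 → 18.2981 [wait]  node(4,3) S=135.7946 payoff=0.0000 vs cont=7.0765 → 7.0765 [wait]  node(4,4) S=161.5858 payoff=0.0000 vs cont=1.6465 → 1.6465 [wait]
k=3: node(3,0) S=87.9186 payoff=41.6914 vs cont=41.3159 → 41.6914 [stop]  node(3,1) S=104.6168 payoff=24.9932 vs cont=26.0036 → 26.0036 [wait]  node(3,2) S=124.4865 payoff=5.1235 vs cont=12.7069 → 12.7069 [wait]  node(3,3) S=148.1299 payoff=0.0000 vs cont=4.3761 → 4.3761 [wait]
k=2: node(2,0) S=95.9050 payoff=33.7050 vs cont=33.8282 → 33.8282 [wait]  node(2,1) S=114.1200 payoff=15.4900 vs cont=19.3659 → 19.3659 [wait]  node(2,2) S=135.7946 payoff=0.0000 vs cont=8.5586 → 8.5586 [wait]
k=1: node(1,0) S=104.6168 payoff=24.9932 vs cont=26.5927 → 26.5927 [wait]  node(1,1) S=124.4865 payoff=5.1235 vs cont=13.9761 → 13.9761 [wait]
k=0: node(0,0) S=114.1200 payoff=15.4900 vs cont=20.2890 → 20.2890 [wait]

price = 20.2890
tree:
20.2890
26.5927 13.9761
33.8282 19.3659 8.5586
41.6914 26.0036 12.7069 4.3761
49.0127 33.7050 18.2981 7.0765 1.6465
55.7244 41.6914 25.3946 11.1645 2.9468 0.3295
61.8771 49.0127 33.7050 17.0640 5.2105 0.6543 0.0000
67.5175 55.7244 41.6914 24.9932 9.0737 1.2993 0.0000 0.0000
72.6881 61.8771 49.0127 33.7050 15.4900 2.5801 0.0000 0.0000 0.0000
77.4282 67.5175 55.7244 41.6914 24.9932 5.1235 0.0000 0.0000 0.0000 0.0000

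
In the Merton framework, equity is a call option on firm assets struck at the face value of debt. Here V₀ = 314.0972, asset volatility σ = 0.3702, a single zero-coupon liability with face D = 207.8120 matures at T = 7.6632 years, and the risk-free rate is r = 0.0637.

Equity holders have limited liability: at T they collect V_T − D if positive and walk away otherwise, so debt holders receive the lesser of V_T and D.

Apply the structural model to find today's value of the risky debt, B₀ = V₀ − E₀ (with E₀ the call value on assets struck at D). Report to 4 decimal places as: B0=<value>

B0=107.7903

With assets at 314.0972 and a single debt payment of 207.8120 at 7.6632 years:
d₁ = [ln(V₀/D) + (r + σ²/2)T] / (σ√T)
   = [ln(314.0972/207.8120) + (0.0637 + 0.5·0.3702²)·7.6632] / (0.3702·√7.6632)
   = [0.413069 + 1.013259] / 1.024806 = 1.391803
d₂ = d₁ − σ√T = 1.391803 − 1.024806 = 0.366998
N(d₁) = 0.918009,  N(d₂) = 0.643190,  e^(−rT) = 0.613763
E₀ = V₀·N(d₁) − D·e^(−rT)·N(d₂)
   = 314.0972·0.918009 − 207.8120·0.613763·0.643190 = 206.306902
B₀ = V₀ − E₀ = 314.0972 − 206.306902 = 107.790298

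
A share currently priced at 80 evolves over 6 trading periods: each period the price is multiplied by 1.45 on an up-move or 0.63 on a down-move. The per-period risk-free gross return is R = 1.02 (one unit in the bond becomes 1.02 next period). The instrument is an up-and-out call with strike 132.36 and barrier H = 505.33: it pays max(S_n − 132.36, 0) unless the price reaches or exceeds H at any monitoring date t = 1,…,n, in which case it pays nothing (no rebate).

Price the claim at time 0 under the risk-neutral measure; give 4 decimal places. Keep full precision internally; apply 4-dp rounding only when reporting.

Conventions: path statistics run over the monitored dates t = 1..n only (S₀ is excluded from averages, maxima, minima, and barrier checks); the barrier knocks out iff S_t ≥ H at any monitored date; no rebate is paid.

price = 12.3038

With p* = (R−d)/(u−d) = 0.4756, sum probability × payoff across the paths and divide by R^6.
Enumerate all 2^6 = 64 price paths (U = up ×1.45, D = down ×0.63); each path with k up-moves has probability p*^k·(1−p*)^(6−k).
DDDDDD: M=50.4000, payoff=0.0000, prob=0.020794
UDDDDD: M=116.0000, payoff=0.0000, prob=0.018859
DUDDDD: M=73.0800, payoff=0.0000, prob=0.018859
UUDDDD: M=168.2000, payoff=0.0000, prob=0.017105
DDUDDD: M=50.4000, payoff=0.0000, prob=0.018859
UDUDDD: M=116.0000, payoff=0.0000, prob=0.017105
DUUDDD: M=105.9660, payoff=0.0000, prob=0.017105
UUUDDD: M=243.8900, payoff=0.0000, prob=0.015514
DDDUDD: M=50.4000, payoff=0.0000, prob=0.018859
UDDUDD: M=116.0000, payoff=0.0000, prob=0.017105
DUDUDD: M=73.0800, payoff=0.0000, prob=0.017105
UUDUDD: M=168.2000, payoff=0.0000, prob=0.015514
DDUUDD: M=66.7586, payoff=0.0000, prob=0.017105
UDUUDD: M=153.6507, payoff=0.0000, prob=0.015514
DUUUDD: M=153.6507, payoff=0.0000, prob=0.015514
UUUUDD: M=353.6405, payoff=7.9999, prob=0.014071
DDDDUD: M=50.4000, payoff=0.0000, prob=0.018859
UDDDUD: M=116.0000, payoff=0.0000, prob=0.017105
DUDDUD: M=73.0800, payoff=0.0000, prob=0.017105
UUDDUD: M=168.2000, payoff=0.0000, prob=0.015514
DDUDUD: M=50.4000, payoff=0.0000, prob=0.017105
UDUDUD: M=116.0000, payoff=0.0000, prob=0.015514
DUUDUD: M=105.9660, payoff=0.0000, prob=0.015514
UUUDUD: M=243.8900, payoff=7.9999, prob=0.014071
DDDUUD: M=50.4000, payoff=0.0000, prob=0.017105
UDDUUD: M=116.0000, payoff=0.0000, prob=0.015514
DUDUUD: M=96.7999, payoff=0.0000, prob=0.015514
UUDUUD: M=222.7935, payoff=7.9999, prob=0.014071
DDUUUD: M=96.7999, payoff=0.0000, prob=0.015514
UDUUUD: M=222.7935, payoff=7.9999, prob=0.014071
DUUUUD: M=222.7935, payoff=7.9999, prob=0.014071
UUUUUD: M=512.7787, payoff=0.0000, prob=0.012762
DDDDDU: M=50.4000, payoff=0.0000, prob=0.018859
UDDDDU: M=116.0000, payoff=0.0000, prob=0.017105
DUDDDU: M=73.0800, payoff=0.0000, prob=0.017105
UUDDDU: M=168.2000, payoff=0.0000, prob=0.015514
DDUDDU: M=50.4000, payoff=0.0000, prob=0.017105
UDUDDU: M=116.0000, payoff=0.0000, prob=0.015514
DUUDDU: M=105.9660, payoff=0.0000, prob=0.015514
UUUDDU: M=243.8900, payoff=7.9999, prob=0.014071
DDDUDU: M=50.4000, payoff=0.0000, prob=0.017105
UDDUDU: M=116.0000, payoff=0.0000, prob=0.015514
DUDUDU: M=73.0800, payoff=0.0000, prob=0.015514
UUDUDU: M=168.2000, payoff=7.9999, prob=0.014071
DDUUDU: M=66.7586, payoff=0.0000, prob=0.015514
UDUUDU: M=153.6507, payoff=7.9999, prob=0.014071
DUUUDU: M=153.6507, payoff=7.9999, prob=0.014071
UUUUDU: M=353.6405, payoff=190.6906, prob=0.012762
DDDDUU: M=50.4000, payoff=0.0000, prob=0.017105
UDDDUU: M=116.0000, payoff=0.0000, prob=0.015514
DUDDUU: M=73.0800, payoff=0.0000, prob=0.015514
UUDDUU: M=168.2000, payoff=7.9999, prob=0.014071
DDUDUU: M=60.9840, payoff=0.0000, prob=0.015514
UDUDUU: M=140.3599, payoff=7.9999, prob=0.014071
DUUDUU: M=140.3599, payoff=7.9999, prob=0.014071
UUUDUU: M=323.0506, payoff=190.6906, prob=0.012762
DDDUUU: M=60.9840, payoff=0.0000, prob=0.015514
UDDUUU: M=140.3599, payoff=7.9999, prob=0.014071
DUDUUU: M=140.3599, payoff=7.9999, prob=0.014071
UUDUUU: M=323.0506, payoff=190.6906, prob=0.012762
DDUUUU: M=140.3599, payoff=7.9999, prob=0.014071
UDUUUU: M=323.0506, payoff=190.6906, prob=0.012762
DUUUUU: M=323.0506, payoff=190.6906, prob=0.012762
UUUUUU: M=743.5292, payoff=0.0000, prob=0.011575
Price = Σ prob·payoff / R^6 = 13.856129 / 1.126162 = 12.3038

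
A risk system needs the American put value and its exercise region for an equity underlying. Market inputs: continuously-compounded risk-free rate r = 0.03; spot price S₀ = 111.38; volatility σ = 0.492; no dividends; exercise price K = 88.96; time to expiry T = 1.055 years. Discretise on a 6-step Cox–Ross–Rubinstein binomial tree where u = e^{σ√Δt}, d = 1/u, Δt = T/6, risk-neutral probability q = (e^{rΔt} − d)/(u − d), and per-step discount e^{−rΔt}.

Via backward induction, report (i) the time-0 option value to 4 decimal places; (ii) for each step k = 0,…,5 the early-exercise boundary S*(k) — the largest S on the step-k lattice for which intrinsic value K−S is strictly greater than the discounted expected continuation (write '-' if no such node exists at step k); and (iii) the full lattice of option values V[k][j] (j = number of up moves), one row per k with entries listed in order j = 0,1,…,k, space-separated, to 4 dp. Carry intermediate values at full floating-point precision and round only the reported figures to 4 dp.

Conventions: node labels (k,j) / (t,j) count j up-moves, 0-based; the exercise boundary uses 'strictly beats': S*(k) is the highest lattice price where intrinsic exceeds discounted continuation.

price = 10.3409
boundary = - - - - 48.7993 59.9808
tree:
10.3409
15.2783 4.6944
21.9311 7.6853 1.2560
30.3646 12.3353 2.3440 0.0000
40.1607 19.2744 4.3744 0.0000 0.0000
49.2577 28.9792 8.1638 0.0000 0.0000 0.0000
56.6589 40.1607 15.2357 0.0000 0.0000 0.0000 0.0000

Δt=0.17583  u=1.22913  d=0.81358  q=0.46133  discount=0.99474
step 6 (expiry): payoffs max(K−S,0) = 56.6589 40.1607 15.2357 0.0000 0.0000 0.0000 0.0000
step 5: (k=5,j=0): S=39.7023, K−S=49.2577, hold=48.7897 ⇒ V=49.2577 exercise | (k=5,j=1): S=59.9808, K−S=28.9792, hold=28.5112 ⇒ V=28.9792 exercise | (k=5,j=2): S=90.6168, K−S=0.0000, hold=8.1638 ⇒ V=8.1638 continue | (k=5,j=3): S=136.9007, K−S=0.0000, hold=0.0000 ⇒ V=0.0000 continue | (k=5,j=4): S=206.8246, K−S=0.0000, hold=0.0000 ⇒ V=0.0000 continue | (k=5,j=5): S=312.4633, K−S=0.0000, hold=0.0000 ⇒ V=0.0000 continue  boundary S*=59.9808
step 4: (k=4,j=0): S=48.7993, K−S=40.1607, hold=39.6926 ⇒ V=40.1607 exercise | (k=4,j=1): S=73.7243, K−S=15.2357, hold=19.2744 ⇒ V=19.2744 continue | (k=4,j=2): S=111.3800, K−S=0.0000, hold=4.3744 ⇒ V=4.3744 continue | (k=4,j=3): S=168.2689, K−S=0.0000, hold=0.0000 ⇒ V=0.0000 continue | (k=4,j=4): S=254.2147, K−S=0.0000, hold=0.0000 ⇒ V=0.0000 continue  boundary S*=48.7993
step 3: (k=3,j=0): S=59.9808, K−S=28.9792, hold=30.3646 ⇒ V=30.3646 continue | (k=3,j=1): S=90.6168, K−S=0.0000, hold=12.3353 ⇒ V=12.3353 continue | (k=3,j=2): S=136.9007, K−S=0.0000, hold=2.3440 ⇒ V=2.3440 continue | (k=3,j=3): S=206.8246, K−S=0.0000, hold=0.0000 ⇒ V=0.0000 continue  boundary S*=-
step 2: (k=2,j=0): S=73.7243, K−S=15.2357, hold=21.9311 ⇒ V=21.9311 continue | (k=2,j=1): S=111.3800, K−S=0.0000, hold=7.6853 ⇒ V=7.6853 continue | (k=2,j=2): S=168.2689, K−S=0.0000, hold=1.2560 ⇒ V=1.2560 continue  boundary S*=-
step 1: (k=1,j=0): S=90.6168, K−S=0.0000, hold=15.2783 ⇒ V=15.2783 continue | (k=1,j=1): S=136.9007, K−S=0.0000, hold=4.6944 ⇒ V=4.6944 continue  boundary S*=-
step 0: (k=0,j=0): S=111.3800, K−S=0.0000, hold=10.3409 ⇒ V=10.3409 continue  boundary S*=-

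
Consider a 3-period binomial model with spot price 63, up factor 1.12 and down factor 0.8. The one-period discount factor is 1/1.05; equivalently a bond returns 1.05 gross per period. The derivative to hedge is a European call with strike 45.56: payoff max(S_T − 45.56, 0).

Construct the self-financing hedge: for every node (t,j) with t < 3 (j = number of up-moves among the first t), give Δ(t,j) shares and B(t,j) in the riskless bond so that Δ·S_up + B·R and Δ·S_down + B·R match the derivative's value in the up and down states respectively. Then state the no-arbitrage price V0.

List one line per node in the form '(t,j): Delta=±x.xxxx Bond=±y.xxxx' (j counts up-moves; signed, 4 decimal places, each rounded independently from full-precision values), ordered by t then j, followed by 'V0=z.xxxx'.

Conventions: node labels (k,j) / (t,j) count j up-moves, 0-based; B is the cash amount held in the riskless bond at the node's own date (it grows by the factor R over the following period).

(0,0): Delta=0.9660 Bond=-37.0582
(1,0): Delta=0.8148 Bond=-31.2885
(1,1): Delta=0.9963 Bond=-41.0454
(2,0): Delta=0.0000 Bond=0.0000
(2,1): Delta=0.9778 Bond=-42.0518
(2,2): Delta=1.0000 Bond=-43.3905
V0=23.8028

No-arbitrage ⇒ martingale measure with p* = (R−d)/(u−d) = 0.7812.
At maturity the claim pays: V(3,0)=0.0000, V(3,1)=0.0000, V(3,2)=17.6618, V(3,3)=42.9505
Node (2,0) S=40.3200: V=(p*·0.0000+(1−p*)·0.0000)/1.05=0.0000; Δ=(0.0000−0.0000)/(45.1584−32.2560)=0.0000; B=V−Δ·S=0.0000
Node (2,1) S=56.4480: V=(p*·17.6618+(1−p*)·0.0000)/1.05=13.1412; Δ=(17.6618−0.0000)/(63.2218−45.1584)=0.9778; B=V−Δ·S=-42.0518
Node (2,2) S=79.0272: V=(p*·42.9505+(1−p*)·17.6618)/1.05=35.6367; Δ=(42.9505−17.6618)/(88.5105−63.2218)=1.0000; B=V−Δ·S=-43.3905
Node (1,0) S=50.4000: V=(p*·13.1412+(1−p*)·0.0000)/1.05=9.7777; Δ=(13.1412−0.0000)/(56.4480−40.3200)=0.8148; B=V−Δ·S=-31.2885
Node (1,1) S=70.5600: V=(p*·35.6367+(1−p*)·13.1412)/1.05=29.2532; Δ=(35.6367−13.1412)/(79.0272−56.4480)=0.9963; B=V−Δ·S=-41.0454
Node (0,0) S=63.0000: V=(p*·29.2532+(1−p*)·9.7777)/1.05=23.8028; Δ=(29.2532−9.7777)/(70.5600−50.4000)=0.9660; B=V−Δ·S=-37.0582
Check: Δ(0,0)·S0 + B(0,0) = 23.8028 = V0.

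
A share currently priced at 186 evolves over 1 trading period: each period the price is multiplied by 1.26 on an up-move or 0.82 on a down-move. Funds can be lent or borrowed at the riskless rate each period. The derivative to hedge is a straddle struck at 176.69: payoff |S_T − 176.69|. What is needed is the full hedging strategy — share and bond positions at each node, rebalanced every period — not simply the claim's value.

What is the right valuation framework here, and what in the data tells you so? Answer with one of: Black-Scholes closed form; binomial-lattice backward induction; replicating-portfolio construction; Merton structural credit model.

framework: replicating-portfolio construction

Key observation: since the answer must list Δ and B at each node of the 1.26/0.82 lattice on 186, the replicating-portfolio method — solving the two-state system at every node — is the one that applies.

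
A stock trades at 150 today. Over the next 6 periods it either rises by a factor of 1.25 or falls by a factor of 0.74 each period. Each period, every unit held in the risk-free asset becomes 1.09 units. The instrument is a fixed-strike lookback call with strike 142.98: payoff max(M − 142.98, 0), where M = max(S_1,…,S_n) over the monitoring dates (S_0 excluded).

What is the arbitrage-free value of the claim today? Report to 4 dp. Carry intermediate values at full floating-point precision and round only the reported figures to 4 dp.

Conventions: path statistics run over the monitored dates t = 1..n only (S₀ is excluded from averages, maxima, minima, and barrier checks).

price = 90.3830

Risk-neutral up-probability p* = (R−d)/(u−d) = (1.09−0.74)/(1.25−0.74) = 0.6863; the claim prices as the p*-weighted sum of path payoffs discounted by R^6.
Enumerate all 2^6 = 64 price paths (U = up ×1.25, D = down ×0.74); each path with k up-moves has probability p*^k·(1−p*)^(6−k).
DDDDDD: M=111.0000, payoff=0.0000, prob=0.000953
UDDDDD: M=187.5000, payoff=44.5200, prob=0.002086
DUDDDD: M=138.7500, payoff=0.0000, prob=0.002086
UUDDDD: M=234.3750, payoff=91.3950, prob=0.004562
DDUDDD: M=111.0000, payoff=0.0000, prob=0.002086
UDUDDD: M=187.5000, payoff=44.5200, prob=0.004562
DUUDDD: M=173.4375, payoff=30.4575, prob=0.004562
UUUDDD: M=292.9688, payoff=149.9888, prob=0.009980
DDDUDD: M=111.0000, payoff=0.0000, prob=0.002086
UDDUDD: M=187.5000, payoff=44.5200, prob=0.004562
DUDUDD: M=138.7500, payoff=0.0000, prob=0.004562
UUDUDD: M=234.3750, payoff=91.3950, prob=0.009980
DDUUDD: M=128.3438, payoff=0.0000, prob=0.004562
UDUUDD: M=216.7969, payoff=73.8169, prob=0.009980
DUUUDD: M=216.7969, payoff=73.8169, prob=0.009980
UUUUDD: M=366.2109, payoff=223.2309, prob=0.021832
DDDDUD: M=111.0000, payoff=0.0000, prob=0.002086
UDDDUD: M=187.5000, payoff=44.5200, prob=0.004562
DUDDUD: M=138.7500, payoff=0.0000, prob=0.004562
UUDDUD: M=234.3750, payoff=91.3950, prob=0.009980
DDUDUD: M=111.0000, payoff=0.0000, prob=0.004562
UDUDUD: M=187.5000, payoff=44.5200, prob=0.009980
DUUDUD: M=173.4375, payoff=30.4575, prob=0.009980
UUUDUD: M=292.9688, payoff=149.9888, prob=0.021832
DDDUUD: M=111.0000, payoff=0.0000, prob=0.004562
UDDUUD: M=187.5000, payoff=44.5200, prob=0.009980
DUDUUD: M=160.4297, payoff=17.4497, prob=0.009980
UUDUUD: M=270.9961, payoff=128.0161, prob=0.021832
DDUUUD: M=160.4297, payoff=17.4497, prob=0.009980
UDUUUD: M=270.9961, payoff=128.0161, prob=0.021832
DUUUUD: M=270.9961, payoff=128.0161, prob=0.021832
UUUUUD: M=457.7637, payoff=314.7837, prob=0.047757
DDDDDU: M=111.0000, payoff=0.0000, prob=0.002086
UDDDDU: M=187.5000, payoff=44.5200, prob=0.004562
DUDDDU: M=138.7500, payoff=0.0000, prob=0.004562
UUDDDU: M=234.3750, payoff=91.3950, prob=0.009980
DDUDDU: M=111.0000, payoff=0.0000, prob=0.004562
UDUDDU: M=187.5000, payoff=44.5200, prob=0.009980
DUUDDU: M=173.4375, payoff=30.4575, prob=0.009980
UUUDDU: M=292.9688, payoff=149.9888, prob=0.021832
DDDUDU: M=111.0000, payoff=0.0000, prob=0.004562
UDDUDU: M=187.5000, payoff=44.5200, prob=0.009980
DUDUDU: M=138.7500, payoff=0.0000, prob=0.009980
UUDUDU: M=234.3750, payoff=91.3950, prob=0.021832
DDUUDU: M=128.3438, payoff=0.0000, prob=0.009980
UDUUDU: M=216.7969, payoff=73.8169, prob=0.021832
DUUUDU: M=216.7969, payoff=73.8169, prob=0.021832
UUUUDU: M=366.2109, payoff=223.2309, prob=0.047757
DDDDUU: M=111.0000, payoff=0.0000, prob=0.004562
UDDDUU: M=187.5000, payoff=44.5200, prob=0.009980
DUDDUU: M=138.7500, payoff=0.0000, prob=0.009980
UUDDUU: M=234.3750, payoff=91.3950, prob=0.021832
DDUDUU: M=118.7180, payoff=0.0000, prob=0.009980
UDUDUU: M=200.5371, payoff=57.5571, prob=0.021832
DUUDUU: M=200.5371, payoff=57.5571, prob=0.021832
UUUDUU: M=338.7451, payoff=195.7651, prob=0.047757
DDDUUU: M=118.7180, payoff=0.0000, prob=0.009980
UDDUUU: M=200.5371, payoff=57.5571, prob=0.021832
DUDUUU: M=200.5371, payoff=57.5571, prob=0.021832
UUDUUU: M=338.7451, payoff=195.7651, prob=0.047757
DDUUUU: M=200.5371, payoff=57.5571, prob=0.021832
UDUUUU: M=338.7451, payoff=195.7651, prob=0.047757
DUUUUU: M=338.7451, payoff=195.7651, prob=0.047757
UUUUUU: M=572.2046, payoff=429.2246, prob=0.104469
Price = Σ prob·payoff / R^6 = 151.581258 / 1.677100 = 90.3830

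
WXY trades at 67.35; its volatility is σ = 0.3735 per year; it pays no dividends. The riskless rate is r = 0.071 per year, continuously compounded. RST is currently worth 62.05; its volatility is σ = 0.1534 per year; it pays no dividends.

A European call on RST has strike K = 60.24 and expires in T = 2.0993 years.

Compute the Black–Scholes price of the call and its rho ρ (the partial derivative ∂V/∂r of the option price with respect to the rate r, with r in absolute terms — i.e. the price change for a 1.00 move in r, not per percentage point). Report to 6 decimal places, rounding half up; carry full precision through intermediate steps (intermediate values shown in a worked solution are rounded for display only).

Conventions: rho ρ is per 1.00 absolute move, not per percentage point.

σ√T = 0.1534·√2.0993 = 0.222261
d₁ = (ln(S/K) + (r+σ²/2)T) / (σ√T) = (ln(62.05/60.24) + (0.071+0.1534²/2)·2.0993) / 0.222261 = (0.029604 + 0.173750) / 0.222261 = 0.914935
d₂ = d₁ − σ√T = 0.914935 − 0.222261 = 0.692675
e^{−rT} = 0.861526
N(d₁) = 0.819887,  N(d₂) = 0.755743
Call price V = S·N(d₁) − K·e^{−rT}·N(d₂) = 50.874001 − 39.221793 = 11.652208
ρ = K·T·e^{−rT}·N(d₂) = 82.338310

price = 11.652208
ρ = 82.338310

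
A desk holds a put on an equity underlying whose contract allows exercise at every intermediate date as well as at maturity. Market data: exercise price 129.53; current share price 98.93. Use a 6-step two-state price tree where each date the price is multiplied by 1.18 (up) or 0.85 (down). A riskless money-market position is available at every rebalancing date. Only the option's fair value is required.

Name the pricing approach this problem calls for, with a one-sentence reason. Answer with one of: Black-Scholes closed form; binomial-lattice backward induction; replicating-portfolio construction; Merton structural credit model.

Key observation: the exercise right at every one of the 6 steps is what matters: each node needs max(129.53 − S, continuation), which only the stepwise tree valuation starting from spot 98.93 delivers.

framework: binomial-lattice backward induction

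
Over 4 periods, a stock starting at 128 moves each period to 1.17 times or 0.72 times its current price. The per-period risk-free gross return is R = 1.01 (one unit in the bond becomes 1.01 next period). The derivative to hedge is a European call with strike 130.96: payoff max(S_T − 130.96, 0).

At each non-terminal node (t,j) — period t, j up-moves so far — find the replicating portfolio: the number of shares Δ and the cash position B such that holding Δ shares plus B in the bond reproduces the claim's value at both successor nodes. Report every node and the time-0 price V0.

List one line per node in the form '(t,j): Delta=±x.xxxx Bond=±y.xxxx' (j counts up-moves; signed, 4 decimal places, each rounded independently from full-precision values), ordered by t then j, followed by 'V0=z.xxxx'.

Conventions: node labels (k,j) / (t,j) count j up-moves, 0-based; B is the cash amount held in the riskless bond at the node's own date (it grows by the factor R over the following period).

(0,0): Delta=0.5403 Bond=-45.0202
(1,0): Delta=0.1634 Bond=-10.7350
(1,1): Delta=0.6683 Bond=-64.6348
(2,0): Delta=0.0000 Bond=0.0000
(2,1): Delta=0.2189 Bond=-16.8243
(2,2): Delta=0.8208 Bond=-92.0159
(3,0): Delta=0.0000 Bond=0.0000
(3,1): Delta=0.0000 Bond=0.0000
(3,2): Delta=0.2932 Bond=-26.3678
(3,3): Delta=1.0000 Bond=-129.6634
V0=24.1384

Under the risk-neutral measure, an up-move has probability p* = (R−d)/(u−d) = 0.6444 and values discount at R = 1.01.
Payoffs at expiry: V(4,0)=0.0000, V(4,1)=0.0000, V(4,2)=0.0000, V(4,3)=16.6447, V(4,4)=108.8976
(3,0): S=47.7757. Δ = (V_up−V_dn)/(S_up−S_dn) = (0.0000−0.0000)/(55.8976−34.3985) = 0.0000. V = [p*·0.0000 + (1−p*)·0.0000]/1.01 = 0.0000. B = V − Δ·S = 0.0000.
(3,1): S=77.6356. Δ = (V_up−V_dn)/(S_up−S_dn) = (0.0000−0.0000)/(90.8336−55.8976) = 0.0000. V = [p*·0.0000 + (1−p*)·0.0000]/1.01 = 0.0000. B = V − Δ·S = 0.0000.
(3,2): S=126.1578. Δ = (V_up−V_dn)/(S_up−S_dn) = (16.6447−0.0000)/(147.6047−90.8336) = 0.2932. V = [p*·16.6447 + (1−p*)·0.0000]/1.01 = 10.6204. B = V − Δ·S = -26.3678.
(3,3): S=205.0065. Δ = (V_up−V_dn)/(S_up−S_dn) = (108.8976−16.6447)/(239.8576−147.6047) = 1.0000. V = [p*·108.8976 + (1−p*)·16.6447]/1.01 = 75.3431. B = V − Δ·S = -129.6634.
(2,0): S=66.3552. Δ = (V_up−V_dn)/(S_up−S_dn) = (0.0000−0.0000)/(77.6356−47.7757) = 0.0000. V = [p*·0.0000 + (1−p*)·0.0000]/1.01 = 0.0000. B = V − Δ·S = 0.0000.
(2,1): S=107.8272. Δ = (V_up−V_dn)/(S_up−S_dn) = (10.6204−0.0000)/(126.1578−77.6356) = 0.2189. V = [p*·10.6204 + (1−p*)·0.0000]/1.01 = 6.7765. B = V − Δ·S = -16.8243.
(2,2): S=175.2192. Δ = (V_up−V_dn)/(S_up−S_dn) = (75.3431−10.6204)/(205.0065−126.1578) = 0.8208. V = [p*·75.3431 + (1−p*)·10.6204]/1.01 = 51.8124. B = V − Δ·S = -92.0159.
(1,0): S=92.1600. Δ = (V_up−V_dn)/(S_up−S_dn) = (6.7765−0.0000)/(107.8272−66.3552) = 0.1634. V = [p*·6.7765 + (1−p*)·0.0000]/1.01 = 4.3238. B = V − Δ·S = -10.7350.
(1,1): S=149.7600. Δ = (V_up−V_dn)/(S_up−S_dn) = (51.8124−6.7765)/(175.2192−107.8272) = 0.6683. V = [p*·51.8124 + (1−p*)·6.7765]/1.01 = 35.4452. B = V − Δ·S = -64.6348.
(0,0): S=128.0000. Δ = (V_up−V_dn)/(S_up−S_dn) = (35.4452−4.3238)/(149.7600−92.1600) = 0.5403. V = [p*·35.4452 + (1−p*)·4.3238]/1.01 = 24.1384. B = V − Δ·S = -45.0202.
Verification: the root portfolio costs Δ(0,0)·S0 + B(0,0) = 24.1384, matching V0.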